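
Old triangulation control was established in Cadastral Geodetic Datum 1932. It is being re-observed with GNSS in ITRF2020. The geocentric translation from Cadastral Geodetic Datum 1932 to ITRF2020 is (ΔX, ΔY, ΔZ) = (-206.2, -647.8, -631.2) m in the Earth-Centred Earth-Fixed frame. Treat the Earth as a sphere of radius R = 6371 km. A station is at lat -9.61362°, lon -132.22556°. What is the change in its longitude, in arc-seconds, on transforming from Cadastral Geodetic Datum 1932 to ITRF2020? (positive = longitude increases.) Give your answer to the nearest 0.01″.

Δλ = 9.28″

sin φ = -0.167003, cos φ = 0.985956, sin λ = -0.740505, cos λ = -0.672051.
East component: ΔE = −sin λ·ΔX + cos λ·ΔY = −(-0.740505)(-206.2) + (-0.672051)(-647.8) = 282.66 m.
1° of latitude spans πR/180 = 111195 m; at latitude φ, 1° of longitude spans that × cos φ = 109633.3 m, so Δλ = 282.66 / 109633.3 × 3600 = 9.282″.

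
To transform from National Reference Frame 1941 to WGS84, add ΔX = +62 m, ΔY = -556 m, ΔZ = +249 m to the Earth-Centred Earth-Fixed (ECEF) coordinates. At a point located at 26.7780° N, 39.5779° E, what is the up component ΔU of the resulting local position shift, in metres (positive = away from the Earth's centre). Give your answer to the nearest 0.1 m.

ΔU = -161.4 m

At φ = 26.7780°, λ = 39.5779°: sin φ = 0.450535, cos φ = 0.892759, sin λ = 0.637127, cos λ = 0.770759.
ΔU = cos φ cos λ·ΔX + cos φ sin λ·ΔY + sin φ·ΔZ = (0.892759)(0.770759)(62) + (0.892759)(0.637127)(-556) + (0.450535)(249) = -161.41 m.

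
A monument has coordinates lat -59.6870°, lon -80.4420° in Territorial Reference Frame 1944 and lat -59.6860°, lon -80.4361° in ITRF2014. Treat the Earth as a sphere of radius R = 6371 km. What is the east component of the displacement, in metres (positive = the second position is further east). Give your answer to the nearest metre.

Δφ = -59.6860° − -59.6870° = +0.0010°; Δλ = -80.4361° − -80.4420° = +0.0059°.
1° along a meridian = πR/180 = 111195 m.
ΔN = Δφ × 111195 = 111.2 m; ΔE = Δλ × 111195 × cos(-59.6870°) = +0.0059 × 111195 × 0.504724 = 331.1 m.

ΔE = 331 m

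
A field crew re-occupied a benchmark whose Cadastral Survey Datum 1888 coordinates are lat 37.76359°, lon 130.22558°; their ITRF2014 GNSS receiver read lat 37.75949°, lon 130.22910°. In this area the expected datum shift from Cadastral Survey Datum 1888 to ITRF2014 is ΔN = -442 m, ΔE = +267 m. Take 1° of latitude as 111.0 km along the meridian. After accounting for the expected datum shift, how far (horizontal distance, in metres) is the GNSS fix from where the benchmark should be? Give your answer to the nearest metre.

44 m

Observed coordinate differences: Δφ = -0.00410°, Δλ = +0.00352°.
Converting to metres (1° lat = 111000 m, cos φ = 0.790544): observed ΔN = -455.1 m, observed ΔE = 308.9 m.
Subtracting the expected shift leaves a residual of -455.1 − (-442) = -13.1 m north and 308.9 − (267) = 41.9 m east.
Residual distance = √((-13.1)² + 41.9²) = 43.9 m.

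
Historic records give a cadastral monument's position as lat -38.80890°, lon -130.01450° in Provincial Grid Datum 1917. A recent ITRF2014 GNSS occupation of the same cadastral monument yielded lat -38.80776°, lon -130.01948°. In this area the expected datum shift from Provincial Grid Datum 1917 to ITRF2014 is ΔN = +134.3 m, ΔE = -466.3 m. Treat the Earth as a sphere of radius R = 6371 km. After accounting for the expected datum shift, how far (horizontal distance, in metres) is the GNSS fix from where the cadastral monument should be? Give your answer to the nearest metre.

Observed coordinate differences: Δφ = +0.00114°, Δλ = -0.00498°.
Converting to metres (1° lat = 111195 m, cos φ = 0.779241): observed ΔN = 126.8 m, observed ΔE = -431.5 m.
Subtracting the expected shift leaves a residual of 126.8 − (134.3) = -7.5 m north and -431.5 − (-466.3) = 34.8 m east.
Residual distance = √((-7.5)² + 34.8²) = 35.6 m.

36 m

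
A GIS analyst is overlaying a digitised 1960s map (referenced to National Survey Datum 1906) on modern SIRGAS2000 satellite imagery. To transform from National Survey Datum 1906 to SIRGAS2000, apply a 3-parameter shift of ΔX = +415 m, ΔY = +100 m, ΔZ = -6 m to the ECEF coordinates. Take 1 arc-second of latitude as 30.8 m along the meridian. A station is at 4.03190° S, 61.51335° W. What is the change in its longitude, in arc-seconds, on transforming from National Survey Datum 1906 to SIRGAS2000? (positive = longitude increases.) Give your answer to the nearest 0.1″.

sin φ = -0.070312, cos φ = 0.997525, sin λ = -0.878928, cos λ = 0.476954.
East component: ΔE = −sin λ·ΔX + cos λ·ΔY = −(-0.878928)(415) + (0.476954)(100) = 412.45 m.
1° of latitude spans 3600 × 30.80 = 110880 m; at latitude φ, 1° of longitude spans that × cos φ = 110605.6 m, so Δλ = 412.45 / 110605.6 × 3600 = 13.424″.

Δλ = 13.4″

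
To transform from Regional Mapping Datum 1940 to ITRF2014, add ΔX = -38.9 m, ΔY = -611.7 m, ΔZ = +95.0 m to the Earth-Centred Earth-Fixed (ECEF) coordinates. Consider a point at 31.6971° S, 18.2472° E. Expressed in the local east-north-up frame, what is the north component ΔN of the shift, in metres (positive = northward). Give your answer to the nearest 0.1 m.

The local north axis is (−sin φ cos λ, −sin φ sin λ, cos φ), giving ΔN = -19.411 − 100.637 + 80.830 = -39.22 m.

ΔN = -39.2 m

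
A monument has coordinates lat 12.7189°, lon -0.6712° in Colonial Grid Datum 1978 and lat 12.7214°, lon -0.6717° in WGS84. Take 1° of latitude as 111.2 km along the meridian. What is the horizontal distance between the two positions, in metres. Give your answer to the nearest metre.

283 m

Δφ = 12.7214° − 12.7189° = +0.0025°; Δλ = -0.6717° − -0.6712° = -0.0005°.
ΔN = Δφ × 111200 = 278.0 m; ΔE = Δλ × 111200 × cos(12.7189°) = -0.0005 × 111200 × 0.975462 = -54.2 m.
Distance = √(ΔE² + ΔN²) = √((-54.2)² + 278.0²) = 283.2 m.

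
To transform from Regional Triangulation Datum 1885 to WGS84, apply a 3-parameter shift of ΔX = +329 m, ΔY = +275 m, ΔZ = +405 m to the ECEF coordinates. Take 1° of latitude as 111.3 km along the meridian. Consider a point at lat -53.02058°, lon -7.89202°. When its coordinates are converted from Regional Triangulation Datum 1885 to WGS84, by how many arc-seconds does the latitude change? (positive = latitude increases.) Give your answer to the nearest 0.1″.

Δφ = 15.3″

sin φ = -0.798852, cos φ = 0.601528, sin λ = -0.137307, cos λ = 0.990529.
North component: ΔN = −sin φ cos λ·ΔX − sin φ sin λ·ΔY + cos φ·ΔZ = −(-0.798852)(0.990529)(329) − (-0.798852)(-0.137307)(275) + (0.601528)(405) = 473.79 m.
1° of latitude spans 111300 m, so Δφ = 473.79 / 111300 × 3600 = 15.325″.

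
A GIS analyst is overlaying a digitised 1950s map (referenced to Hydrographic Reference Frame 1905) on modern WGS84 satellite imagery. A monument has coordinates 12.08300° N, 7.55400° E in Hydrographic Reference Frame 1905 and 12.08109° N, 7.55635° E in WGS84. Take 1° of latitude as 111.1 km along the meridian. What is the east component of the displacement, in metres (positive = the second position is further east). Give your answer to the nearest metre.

ΔE = 255 m

Δφ = 12.08109° − 12.08300° = -0.00191°; Δλ = 7.55635° − 7.55400° = +0.00235°.
ΔN = Δφ × 111100 = -212.2 m; ΔE = Δλ × 111100 × cos(12.08300°) = +0.00235 × 111100 × 0.977845 = 255.3 m.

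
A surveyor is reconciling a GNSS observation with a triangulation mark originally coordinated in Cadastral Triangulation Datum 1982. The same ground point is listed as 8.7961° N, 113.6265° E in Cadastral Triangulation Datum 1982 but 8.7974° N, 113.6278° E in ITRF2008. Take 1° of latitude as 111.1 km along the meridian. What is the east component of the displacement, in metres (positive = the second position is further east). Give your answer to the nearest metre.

Δφ = 8.7974° − 8.7961° = +0.0013°; Δλ = 113.6278° − 113.6265° = +0.0013°.
ΔN = Δφ × 111100 = 144.4 m; ΔE = Δλ × 111100 × cos(8.7961°) = +0.0013 × 111100 × 0.988239 = 142.7 m.

ΔE = 143 m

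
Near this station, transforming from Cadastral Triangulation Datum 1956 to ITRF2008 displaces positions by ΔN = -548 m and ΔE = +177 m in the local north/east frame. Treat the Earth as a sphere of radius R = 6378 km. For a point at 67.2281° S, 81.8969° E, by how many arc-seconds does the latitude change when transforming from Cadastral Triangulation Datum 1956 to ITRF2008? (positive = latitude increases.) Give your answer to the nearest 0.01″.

On a sphere of radius R, 1 rad of latitude = R, so Δφ = ΔN / R = -548.0 / 6378000 = -8.5920e-05 rad = -17.722″.

Δφ = -17.72″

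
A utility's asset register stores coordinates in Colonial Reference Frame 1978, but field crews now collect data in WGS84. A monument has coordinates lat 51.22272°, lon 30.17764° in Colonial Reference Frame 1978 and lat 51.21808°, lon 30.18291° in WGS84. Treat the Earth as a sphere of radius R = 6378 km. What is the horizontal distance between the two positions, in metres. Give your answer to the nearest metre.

634 m

Δφ = 51.21808° − 51.22272° = -0.00464°; Δλ = 30.18291° − 30.17764° = +0.00527°.
1° along a meridian = πR/180 = 111317 m.
ΔN = Δφ × 111317 = -516.5 m; ΔE = Δλ × 111317 × cos(51.22272°) = +0.00527 × 111317 × 0.626295 = 367.4 m.
Distance = √(ΔE² + ΔN²) = √(367.4² + (-516.5)²) = 633.9 m.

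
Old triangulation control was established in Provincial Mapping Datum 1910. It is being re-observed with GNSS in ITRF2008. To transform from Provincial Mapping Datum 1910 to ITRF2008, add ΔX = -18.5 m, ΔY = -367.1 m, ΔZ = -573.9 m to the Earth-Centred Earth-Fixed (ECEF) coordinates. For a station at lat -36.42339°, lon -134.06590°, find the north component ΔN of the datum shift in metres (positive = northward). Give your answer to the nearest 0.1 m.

ΔN = -297.5 m

At φ = -36.42339°, λ = -134.06590°: sin φ = -0.593747, cos φ = 0.804651, sin λ = -0.718540, cos λ = -0.695485.
ΔN = −sin φ cos λ·ΔX − sin φ sin λ·ΔY + cos φ·ΔZ = −(-0.593747)(-0.695485)(-18.5) − (-0.593747)(-0.718540)(-367.1) + (0.804651)(-573.9) = -297.53 m.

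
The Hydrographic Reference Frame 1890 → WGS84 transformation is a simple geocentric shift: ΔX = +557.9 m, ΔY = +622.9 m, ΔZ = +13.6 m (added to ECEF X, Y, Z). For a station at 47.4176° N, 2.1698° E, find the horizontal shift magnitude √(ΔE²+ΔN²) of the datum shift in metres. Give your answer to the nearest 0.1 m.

At φ = 47.4176°, λ = 2.1698°: sin φ = 0.736305, cos φ = 0.676650, sin λ = 0.037861, cos λ = 0.999283.
ΔE = −sin λ·ΔX + cos λ·ΔY = −(0.037861)·(557.9) + (0.999283)·(622.9) = 601.33 m.
ΔN = −sin φ cos λ·ΔX − sin φ sin λ·ΔY + cos φ·ΔZ = −(0.736305)(0.999283)(557.9) − (0.736305)(0.037861)(622.9) + (0.676650)(13.6) = -418.65 m.
Horizontal magnitude = √(ΔE² + ΔN²) = √(601.33² + (-418.65)²) = 732.71 m.

732.7 m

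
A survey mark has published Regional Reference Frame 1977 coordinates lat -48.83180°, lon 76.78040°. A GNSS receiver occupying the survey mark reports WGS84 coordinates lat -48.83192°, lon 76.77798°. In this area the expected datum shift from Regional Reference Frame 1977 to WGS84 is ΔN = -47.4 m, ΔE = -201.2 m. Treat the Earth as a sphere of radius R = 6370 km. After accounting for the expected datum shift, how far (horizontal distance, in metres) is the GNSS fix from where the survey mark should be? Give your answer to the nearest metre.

42 m

Observed coordinate differences: Δφ = -0.00012°, Δλ = -0.00242°.
Converting to metres (1° lat = 111177 m, cos φ = 0.658272): observed ΔN = -13.3 m, observed ΔE = -177.1 m.
Subtracting the expected shift leaves a residual of -13.3 − (-47.4) = 34.1 m north and -177.1 − (-201.2) = 24.1 m east.
Residual distance = √(34.1² + 24.1²) = 41.7 m.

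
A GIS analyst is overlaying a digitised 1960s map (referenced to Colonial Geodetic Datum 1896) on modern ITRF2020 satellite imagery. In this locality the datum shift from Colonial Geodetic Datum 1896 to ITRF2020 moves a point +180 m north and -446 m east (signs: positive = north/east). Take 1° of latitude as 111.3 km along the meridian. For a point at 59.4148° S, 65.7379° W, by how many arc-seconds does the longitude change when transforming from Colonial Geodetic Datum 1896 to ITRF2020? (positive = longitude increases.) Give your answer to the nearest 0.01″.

Δλ = -28.35″

At latitude -59.4148°, cos φ = 0.508819.
1° of longitude at this latitude = 111.3 × cos φ = 56.63 km, so Δλ = -446.0 / 56631.6 = -0.0078755° = -28.352″.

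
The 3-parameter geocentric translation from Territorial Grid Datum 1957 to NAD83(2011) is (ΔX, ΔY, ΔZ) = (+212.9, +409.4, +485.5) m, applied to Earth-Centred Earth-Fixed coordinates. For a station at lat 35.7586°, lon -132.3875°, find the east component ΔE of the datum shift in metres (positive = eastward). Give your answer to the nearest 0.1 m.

ΔE = -118.7 m

At φ = 35.7586°, λ = -132.3875°: sin φ = 0.584371, cos φ = 0.811486, sin λ = -0.738602, cos λ = -0.674141.
ΔE = −sin λ·ΔX + cos λ·ΔY = −(-0.738602)·(212.9) + (-0.674141)·(409.4) = -118.74 m.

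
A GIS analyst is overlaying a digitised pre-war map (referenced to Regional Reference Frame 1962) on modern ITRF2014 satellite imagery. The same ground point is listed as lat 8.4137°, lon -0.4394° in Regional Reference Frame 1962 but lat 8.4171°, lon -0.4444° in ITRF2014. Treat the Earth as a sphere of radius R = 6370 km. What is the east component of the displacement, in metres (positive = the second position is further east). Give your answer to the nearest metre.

Δφ = 8.4171° − 8.4137° = +0.0034°; Δλ = -0.4444° − -0.4394° = -0.0050°.
1° along a meridian = πR/180 = 111177 m.
ΔN = Δφ × 111177 = 378.0 m; ΔE = Δλ × 111177 × cos(8.4137°) = -0.0050 × 111177 × 0.989237 = -549.9 m.

ΔE = -550 m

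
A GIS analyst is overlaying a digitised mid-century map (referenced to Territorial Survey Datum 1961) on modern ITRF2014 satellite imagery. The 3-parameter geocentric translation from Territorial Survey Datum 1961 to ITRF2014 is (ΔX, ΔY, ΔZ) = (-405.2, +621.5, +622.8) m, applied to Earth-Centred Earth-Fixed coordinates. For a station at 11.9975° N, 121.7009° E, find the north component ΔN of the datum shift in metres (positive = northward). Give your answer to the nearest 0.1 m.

At φ = 11.9975°, λ = 121.7009°: sin φ = 0.207869, cos φ = 0.978157, sin λ = 0.850803, cos λ = -0.525485.
ΔN = −sin φ cos λ·ΔX − sin φ sin λ·ΔY + cos φ·ΔZ = −(0.207869)(-0.525485)(-405.2) − (0.207869)(0.850803)(621.5) + (0.978157)(622.8) = 455.02 m.

ΔN = 455.0 m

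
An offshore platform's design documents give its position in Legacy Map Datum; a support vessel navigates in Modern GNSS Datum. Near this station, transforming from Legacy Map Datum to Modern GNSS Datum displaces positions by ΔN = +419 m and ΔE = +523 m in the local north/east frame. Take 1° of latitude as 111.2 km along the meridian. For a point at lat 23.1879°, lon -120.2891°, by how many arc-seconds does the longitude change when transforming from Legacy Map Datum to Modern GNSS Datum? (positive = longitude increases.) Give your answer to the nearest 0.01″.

Δλ = 18.42″

At latitude 23.1879°, cos φ = 0.919219.
1° of longitude at this latitude = 111.2 × cos φ = 102.22 km, so Δλ = 523.0 / 102217.1 = 0.0051166° = 18.420″.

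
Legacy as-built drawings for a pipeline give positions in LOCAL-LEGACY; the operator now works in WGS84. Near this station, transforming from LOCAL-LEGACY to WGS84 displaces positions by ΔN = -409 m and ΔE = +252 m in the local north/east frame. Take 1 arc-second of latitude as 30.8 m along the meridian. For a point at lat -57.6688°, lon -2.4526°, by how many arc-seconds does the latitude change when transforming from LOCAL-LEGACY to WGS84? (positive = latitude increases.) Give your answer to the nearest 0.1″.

1″ of latitude = 30.80 m, so Δφ = -409.0 / 30.80 = -13.279″.

Δφ = -13.3″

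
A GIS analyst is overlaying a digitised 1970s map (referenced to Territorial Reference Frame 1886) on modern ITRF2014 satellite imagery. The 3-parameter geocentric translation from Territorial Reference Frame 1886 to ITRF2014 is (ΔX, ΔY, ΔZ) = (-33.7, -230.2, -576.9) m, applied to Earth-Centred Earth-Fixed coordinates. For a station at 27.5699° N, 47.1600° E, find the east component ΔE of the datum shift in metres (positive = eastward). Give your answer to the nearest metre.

The local east axis at (φ, λ) is (−sin λ, cos λ, 0), so ΔE = −sin(47.1600°)·(-33.7) + cos(47.1600°)·(-230.2) = -131.81 m.

ΔE = -132 m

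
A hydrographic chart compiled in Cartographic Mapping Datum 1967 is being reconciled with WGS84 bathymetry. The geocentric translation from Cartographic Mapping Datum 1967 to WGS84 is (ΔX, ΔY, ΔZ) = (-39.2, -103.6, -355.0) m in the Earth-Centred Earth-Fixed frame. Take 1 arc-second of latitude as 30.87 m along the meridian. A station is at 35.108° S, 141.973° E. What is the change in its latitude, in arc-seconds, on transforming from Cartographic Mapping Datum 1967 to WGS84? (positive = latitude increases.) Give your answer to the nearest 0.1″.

sin φ = -0.575119, cos φ = 0.818069, sin λ = 0.616033, cos λ = -0.787721.
North component: ΔN = −sin φ cos λ·ΔX − sin φ sin λ·ΔY + cos φ·ΔZ = −(-0.575119)(-0.787721)(-39.2) − (-0.575119)(0.616033)(-103.6) + (0.818069)(-355.0) = -309.36 m.
1° of latitude spans 3600 × 30.87 = 111132 m, so Δφ = -309.36 / 111132 × 3600 = -10.021″.

Δφ = -10.0″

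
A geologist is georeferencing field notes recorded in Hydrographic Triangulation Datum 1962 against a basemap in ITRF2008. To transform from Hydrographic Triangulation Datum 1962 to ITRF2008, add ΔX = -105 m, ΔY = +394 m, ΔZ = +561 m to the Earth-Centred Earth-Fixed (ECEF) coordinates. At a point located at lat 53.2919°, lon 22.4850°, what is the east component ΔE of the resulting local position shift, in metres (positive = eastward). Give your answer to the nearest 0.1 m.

ΔE = 404.2 m

At φ = 53.2919°, λ = 22.4850°: sin φ = 0.801691, cos φ = 0.597738, sin λ = 0.382442, cos λ = 0.923980.
ΔE = −sin λ·ΔX + cos λ·ΔY = −(0.382442)·(-105) + (0.923980)·(394) = 404.20 m.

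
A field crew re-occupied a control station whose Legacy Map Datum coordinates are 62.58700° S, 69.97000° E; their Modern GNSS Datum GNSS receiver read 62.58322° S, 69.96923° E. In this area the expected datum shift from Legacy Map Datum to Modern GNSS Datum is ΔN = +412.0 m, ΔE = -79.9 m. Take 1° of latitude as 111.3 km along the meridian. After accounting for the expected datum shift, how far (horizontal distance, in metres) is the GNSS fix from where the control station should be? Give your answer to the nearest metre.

Observed coordinate differences: Δφ = +0.00378°, Δλ = -0.00077°.
Converting to metres (1° lat = 111300 m, cos φ = 0.460401): observed ΔN = 420.7 m, observed ΔE = -39.5 m.
Subtracting the expected shift leaves a residual of 420.7 − (412.0) = 8.7 m north and -39.5 − (-79.9) = 40.4 m east.
Residual distance = √(8.7² + 40.4²) = 41.4 m.

41 m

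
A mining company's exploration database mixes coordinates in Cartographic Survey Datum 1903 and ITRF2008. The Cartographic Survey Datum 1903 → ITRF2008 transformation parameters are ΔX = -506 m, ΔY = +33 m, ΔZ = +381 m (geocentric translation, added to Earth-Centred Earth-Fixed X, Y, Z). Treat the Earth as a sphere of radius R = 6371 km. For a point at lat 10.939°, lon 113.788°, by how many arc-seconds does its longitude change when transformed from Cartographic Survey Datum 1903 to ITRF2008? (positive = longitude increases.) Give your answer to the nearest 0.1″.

sin φ = 0.189764, cos φ = 0.981830, sin λ = 0.915044, cos λ = -0.403354.
East component: ΔE = −sin λ·ΔX + cos λ·ΔY = −(0.915044)(-506) + (-0.403354)(33) = 449.70 m.
1° of latitude spans πR/180 = 111195 m; at latitude φ, 1° of longitude spans that × cos φ = 109174.5 m, so Δλ = 449.70 / 109174.5 × 3600 = 14.829″.

Δλ = 14.8″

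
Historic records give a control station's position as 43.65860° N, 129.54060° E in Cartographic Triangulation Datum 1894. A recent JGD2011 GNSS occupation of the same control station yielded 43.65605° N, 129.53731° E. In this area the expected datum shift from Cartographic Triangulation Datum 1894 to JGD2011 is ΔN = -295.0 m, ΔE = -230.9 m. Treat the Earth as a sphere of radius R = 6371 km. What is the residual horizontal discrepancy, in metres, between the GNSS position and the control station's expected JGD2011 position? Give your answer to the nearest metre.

36 m

Observed coordinate differences: Δφ = -0.00255°, Δλ = -0.00329°.
Converting to metres (1° lat = 111195 m, cos φ = 0.723466): observed ΔN = -283.5 m, observed ΔE = -264.7 m.
Subtracting the expected shift leaves a residual of -283.5 − (-295.0) = 11.5 m north and -264.7 − (-230.9) = -33.8 m east.
Residual distance = √(11.5² + (-33.8)²) = 35.7 m.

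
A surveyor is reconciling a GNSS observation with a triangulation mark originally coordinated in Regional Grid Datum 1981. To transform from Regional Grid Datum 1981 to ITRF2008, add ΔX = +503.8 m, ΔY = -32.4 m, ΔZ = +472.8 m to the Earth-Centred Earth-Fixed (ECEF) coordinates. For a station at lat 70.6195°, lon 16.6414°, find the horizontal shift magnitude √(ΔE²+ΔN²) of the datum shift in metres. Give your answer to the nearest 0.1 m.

338.6 m

At φ = 70.6195°, λ = 16.6414°: sin φ = 0.943336, cos φ = 0.331840, sin λ = 0.286381, cos λ = 0.958116.
ΔE = −sin λ·ΔX + cos λ·ΔY = −(0.286381)·(503.8) + (0.958116)·(-32.4) = -175.32 m.
ΔN = −sin φ cos λ·ΔX − sin φ sin λ·ΔY + cos φ·ΔZ = −(0.943336)(0.958116)(503.8) − (0.943336)(0.286381)(-32.4) + (0.331840)(472.8) = -289.70 m.
Horizontal magnitude = √(ΔE² + ΔN²) = √((-175.32)² + (-289.70)²) = 338.62 m.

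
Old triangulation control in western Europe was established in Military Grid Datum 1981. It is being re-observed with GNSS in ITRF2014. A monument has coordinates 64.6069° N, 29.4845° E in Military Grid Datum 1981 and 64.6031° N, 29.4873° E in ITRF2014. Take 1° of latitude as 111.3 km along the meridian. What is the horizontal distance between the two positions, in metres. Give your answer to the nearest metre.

Δφ = 64.6031° − 64.6069° = -0.0038°; Δλ = 29.4873° − 29.4845° = +0.0028°.
ΔN = Δφ × 111300 = -422.9 m; ΔE = Δλ × 111300 × cos(64.6069°) = +0.0028 × 111300 × 0.428826 = 133.6 m.
Distance = √(ΔE² + ΔN²) = √(133.6² + (-422.9)²) = 443.6 m.

444 m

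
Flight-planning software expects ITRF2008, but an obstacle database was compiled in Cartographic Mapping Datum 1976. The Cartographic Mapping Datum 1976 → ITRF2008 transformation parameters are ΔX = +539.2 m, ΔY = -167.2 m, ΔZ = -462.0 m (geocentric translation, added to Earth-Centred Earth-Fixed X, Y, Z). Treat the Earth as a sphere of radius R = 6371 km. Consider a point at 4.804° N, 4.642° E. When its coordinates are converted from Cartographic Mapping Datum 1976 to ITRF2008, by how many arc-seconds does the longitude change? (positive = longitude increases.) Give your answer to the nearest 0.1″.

sin φ = 0.083747, cos φ = 0.996487, sin λ = 0.080930, cos λ = 0.996720.
East component: ΔE = −sin λ·ΔX + cos λ·ΔY = −(0.080930)(539.2) + (0.996720)(-167.2) = -210.29 m.
1° of latitude spans πR/180 = 111195 m; at latitude φ, 1° of longitude spans that × cos φ = 110804.3 m, so Δλ = -210.29 / 110804.3 × 3600 = -6.832″.

Δλ = -6.8″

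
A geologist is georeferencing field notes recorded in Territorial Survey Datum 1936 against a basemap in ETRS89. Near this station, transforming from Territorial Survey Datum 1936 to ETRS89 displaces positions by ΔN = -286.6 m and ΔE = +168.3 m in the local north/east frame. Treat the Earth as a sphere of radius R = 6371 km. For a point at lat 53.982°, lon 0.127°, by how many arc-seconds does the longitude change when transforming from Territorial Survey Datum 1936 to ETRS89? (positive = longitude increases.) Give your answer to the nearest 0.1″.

Δλ = 9.3″

At latitude 53.982°, cos φ = 0.588039.
One radian of longitude at latitude φ spans R cos φ, so Δλ = ΔE / (R cos φ) = 168.3 / (6371000 × 0.588039) = 4.4923e-05 rad = 9.266″.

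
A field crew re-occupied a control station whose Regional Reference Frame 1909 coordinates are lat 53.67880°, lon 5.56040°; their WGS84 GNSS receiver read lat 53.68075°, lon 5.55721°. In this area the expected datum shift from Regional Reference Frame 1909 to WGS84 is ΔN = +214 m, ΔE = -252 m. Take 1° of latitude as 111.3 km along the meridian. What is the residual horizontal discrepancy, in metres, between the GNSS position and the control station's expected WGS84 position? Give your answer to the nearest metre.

42 m

Observed coordinate differences: Δφ = +0.00195°, Δλ = -0.00319°.
Converting to metres (1° lat = 111300 m, cos φ = 0.592311): observed ΔN = 217.0 m, observed ΔE = -210.3 m.
Subtracting the expected shift leaves a residual of 217.0 − (214) = 3.0 m north and -210.3 − (-252) = 41.7 m east.
Residual distance = √(3.0² + 41.7²) = 41.8 m.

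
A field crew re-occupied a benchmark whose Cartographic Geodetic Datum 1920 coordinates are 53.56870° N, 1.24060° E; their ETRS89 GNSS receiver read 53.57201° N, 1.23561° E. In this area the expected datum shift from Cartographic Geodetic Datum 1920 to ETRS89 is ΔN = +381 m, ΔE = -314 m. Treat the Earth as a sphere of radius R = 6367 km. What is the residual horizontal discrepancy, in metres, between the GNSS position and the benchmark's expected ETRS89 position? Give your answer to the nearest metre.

20 m

Observed coordinate differences: Δφ = +0.00331°, Δλ = -0.00499°.
Converting to metres (1° lat = 111125 m, cos φ = 0.593859): observed ΔN = 367.8 m, observed ΔE = -329.3 m.
Subtracting the expected shift leaves a residual of 367.8 − (381) = -13.2 m north and -329.3 − (-314) = -15.3 m east.
Residual distance = √((-13.2)² + (-15.3)²) = 20.2 m.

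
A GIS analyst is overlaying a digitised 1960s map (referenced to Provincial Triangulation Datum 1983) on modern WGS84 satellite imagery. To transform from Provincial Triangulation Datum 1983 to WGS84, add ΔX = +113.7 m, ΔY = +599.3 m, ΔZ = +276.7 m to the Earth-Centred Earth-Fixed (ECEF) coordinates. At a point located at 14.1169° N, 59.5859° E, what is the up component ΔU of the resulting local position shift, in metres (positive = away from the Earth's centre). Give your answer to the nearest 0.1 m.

At φ = 14.1169°, λ = 59.5859°: sin φ = 0.243901, cos φ = 0.969800, sin λ = 0.862389, cos λ = 0.506246.
ΔU = cos φ cos λ·ΔX + cos φ sin λ·ΔY + sin φ·ΔZ = (0.969800)(0.506246)(113.7) + (0.969800)(0.862389)(599.3) + (0.243901)(276.7) = 624.53 m.

ΔU = 624.5 m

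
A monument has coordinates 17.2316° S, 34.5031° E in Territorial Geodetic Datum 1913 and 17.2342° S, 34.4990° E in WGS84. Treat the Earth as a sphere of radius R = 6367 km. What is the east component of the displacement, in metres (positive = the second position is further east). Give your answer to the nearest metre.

Δφ = -17.2342° − -17.2316° = -0.0026°; Δλ = 34.4990° − 34.5031° = -0.0041°.
1° along a meridian = πR/180 = 111125 m.
ΔN = Δφ × 111125 = -288.9 m; ΔE = Δλ × 111125 × cos(-17.2316°) = -0.0041 × 111125 × 0.955115 = -435.2 m.

ΔE = -435 m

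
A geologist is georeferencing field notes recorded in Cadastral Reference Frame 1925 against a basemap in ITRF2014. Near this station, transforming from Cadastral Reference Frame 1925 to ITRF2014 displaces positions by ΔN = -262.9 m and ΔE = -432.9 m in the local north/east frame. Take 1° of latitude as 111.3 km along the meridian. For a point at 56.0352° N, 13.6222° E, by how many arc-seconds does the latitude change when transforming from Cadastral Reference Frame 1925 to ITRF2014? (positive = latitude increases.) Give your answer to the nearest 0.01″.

Δφ = -8.50″

1° of latitude = 111.3 km, so Δφ = -262.9 / 111300 = -0.0023621° = -8.504″.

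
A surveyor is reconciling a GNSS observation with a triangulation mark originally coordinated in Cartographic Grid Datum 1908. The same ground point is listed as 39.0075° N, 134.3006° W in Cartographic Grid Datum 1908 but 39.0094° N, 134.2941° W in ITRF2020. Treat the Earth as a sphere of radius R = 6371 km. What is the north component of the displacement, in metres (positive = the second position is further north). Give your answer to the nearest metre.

ΔN = 211 m

Δφ = 39.0094° − 39.0075° = +0.0019°; Δλ = -134.2941° − -134.3006° = +0.0065°.
1° along a meridian = πR/180 = 111195 m.
ΔN = Δφ × 111195 = 211.3 m; ΔE = Δλ × 111195 × cos(39.0075°) = +0.0065 × 111195 × 0.777064 = 561.6 m.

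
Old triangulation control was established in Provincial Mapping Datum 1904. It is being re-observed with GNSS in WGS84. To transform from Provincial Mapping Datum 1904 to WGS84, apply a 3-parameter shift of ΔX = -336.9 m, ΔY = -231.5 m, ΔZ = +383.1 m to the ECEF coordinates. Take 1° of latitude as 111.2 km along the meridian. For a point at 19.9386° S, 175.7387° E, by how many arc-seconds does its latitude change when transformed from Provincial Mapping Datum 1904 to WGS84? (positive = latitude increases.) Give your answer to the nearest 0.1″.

sin φ = -0.341013, cos φ = 0.940059, sin λ = 0.074305, cos λ = -0.997236.
North component: ΔN = −sin φ cos λ·ΔX − sin φ sin λ·ΔY + cos φ·ΔZ = −(-0.341013)(-0.997236)(-336.9) − (-0.341013)(0.074305)(-231.5) + (0.940059)(383.1) = 468.84 m.
1° of latitude spans 111200 m, so Δφ = 468.84 / 111200 × 3600 = 15.178″.

Δφ = 15.2″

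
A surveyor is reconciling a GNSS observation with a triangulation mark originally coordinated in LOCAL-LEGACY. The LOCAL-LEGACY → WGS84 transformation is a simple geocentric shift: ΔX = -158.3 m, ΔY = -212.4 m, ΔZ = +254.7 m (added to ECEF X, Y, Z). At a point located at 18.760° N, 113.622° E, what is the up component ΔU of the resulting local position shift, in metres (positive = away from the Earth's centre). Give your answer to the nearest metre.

ΔU = -42 m

At φ = 18.760°, λ = 113.622°: sin φ = 0.321605, cos φ = 0.946874, sin λ = 0.916209, cos λ = -0.400701.
ΔU = cos φ cos λ·ΔX + cos φ sin λ·ΔY + sin φ·ΔZ = (0.946874)(-0.400701)(-158.3) + (0.946874)(0.916209)(-212.4) + (0.321605)(254.7) = -42.29 m.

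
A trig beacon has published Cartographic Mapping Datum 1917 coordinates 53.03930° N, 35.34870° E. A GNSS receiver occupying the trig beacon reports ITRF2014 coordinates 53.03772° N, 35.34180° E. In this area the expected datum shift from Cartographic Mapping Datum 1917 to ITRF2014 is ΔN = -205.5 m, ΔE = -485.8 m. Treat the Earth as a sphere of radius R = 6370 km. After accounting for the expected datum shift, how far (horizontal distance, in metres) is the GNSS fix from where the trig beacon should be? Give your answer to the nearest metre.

39 m

Observed coordinate differences: Δφ = -0.00158°, Δλ = -0.00690°.
Converting to metres (1° lat = 111177 m, cos φ = 0.601267): observed ΔN = -175.7 m, observed ΔE = -461.2 m.
Subtracting the expected shift leaves a residual of -175.7 − (-205.5) = 29.8 m north and -461.2 − (-485.8) = 24.6 m east.
Residual distance = √(29.8² + 24.6²) = 38.6 m.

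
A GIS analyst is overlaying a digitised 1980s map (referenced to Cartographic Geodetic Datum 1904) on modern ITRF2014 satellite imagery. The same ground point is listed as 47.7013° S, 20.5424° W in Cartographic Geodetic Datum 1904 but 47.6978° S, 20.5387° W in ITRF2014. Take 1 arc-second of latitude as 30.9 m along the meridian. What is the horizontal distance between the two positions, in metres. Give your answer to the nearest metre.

Δφ = -47.6978° − -47.7013° = +0.0035°; Δλ = -20.5387° − -20.5424° = +0.0037°.
1° of latitude = 3600 × 30.90 = 111240 m.
ΔN = Δφ × 111240 = 389.3 m; ΔE = Δλ × 111240 × cos(-47.7013°) = +0.0037 × 111240 × 0.672996 = 277.0 m.
Distance = √(ΔE² + ΔN²) = √(277.0² + 389.3²) = 477.8 m.

478 m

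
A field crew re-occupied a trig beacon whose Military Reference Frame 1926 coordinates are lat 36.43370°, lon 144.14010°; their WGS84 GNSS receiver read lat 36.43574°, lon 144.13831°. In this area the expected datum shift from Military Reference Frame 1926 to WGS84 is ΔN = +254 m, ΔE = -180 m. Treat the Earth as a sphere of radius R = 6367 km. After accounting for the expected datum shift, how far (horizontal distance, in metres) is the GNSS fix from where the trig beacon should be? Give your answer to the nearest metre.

34 m

Observed coordinate differences: Δφ = +0.00204°, Δλ = -0.00179°.
Converting to metres (1° lat = 111125 m, cos φ = 0.804545): observed ΔN = 226.7 m, observed ΔE = -160.0 m.
Subtracting the expected shift leaves a residual of 226.7 − (254) = -27.3 m north and -160.0 − (-180) = 20.0 m east.
Residual distance = √((-27.3)² + 20.0²) = 33.8 m.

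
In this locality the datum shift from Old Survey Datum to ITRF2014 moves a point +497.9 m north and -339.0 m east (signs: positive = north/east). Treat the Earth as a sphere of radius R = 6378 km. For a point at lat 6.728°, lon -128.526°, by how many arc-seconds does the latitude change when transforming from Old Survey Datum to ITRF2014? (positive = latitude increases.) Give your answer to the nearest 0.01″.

On a sphere of radius R, 1 rad of latitude = R, so Δφ = ΔN / R = 497.9 / 6378000 = 7.8065e-05 rad = 16.102″.

Δφ = 16.10″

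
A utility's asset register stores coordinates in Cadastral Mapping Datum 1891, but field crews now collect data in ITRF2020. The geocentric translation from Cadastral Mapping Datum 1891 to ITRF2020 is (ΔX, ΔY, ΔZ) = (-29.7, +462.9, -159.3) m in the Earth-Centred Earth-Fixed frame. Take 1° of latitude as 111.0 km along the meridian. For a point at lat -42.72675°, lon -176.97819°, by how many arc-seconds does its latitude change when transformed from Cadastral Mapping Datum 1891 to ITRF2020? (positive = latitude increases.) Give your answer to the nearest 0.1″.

Δφ = -3.7″

sin φ = -0.678503, cos φ = 0.734598, sin λ = -0.052716, cos λ = -0.998610.
North component: ΔN = −sin φ cos λ·ΔX − sin φ sin λ·ΔY + cos φ·ΔZ = −(-0.678503)(-0.998610)(-29.7) − (-0.678503)(-0.052716)(462.9) + (0.734598)(-159.3) = -113.45 m.
1° of latitude spans 111000 m, so Δφ = -113.45 / 111000 × 3600 = -3.680″.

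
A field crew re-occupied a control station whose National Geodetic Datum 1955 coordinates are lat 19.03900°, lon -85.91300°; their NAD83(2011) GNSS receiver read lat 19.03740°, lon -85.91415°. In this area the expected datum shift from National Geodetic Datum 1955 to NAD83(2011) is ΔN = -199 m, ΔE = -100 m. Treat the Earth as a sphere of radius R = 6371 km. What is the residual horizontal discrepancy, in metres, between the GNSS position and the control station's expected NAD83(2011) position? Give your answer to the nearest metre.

Observed coordinate differences: Δφ = -0.00160°, Δλ = -0.00115°.
Converting to metres (1° lat = 111195 m, cos φ = 0.945297): observed ΔN = -177.9 m, observed ΔE = -120.9 m.
Subtracting the expected shift leaves a residual of -177.9 − (-199) = 21.1 m north and -120.9 − (-100) = -20.9 m east.
Residual distance = √(21.1² + (-20.9)²) = 29.7 m.

30 m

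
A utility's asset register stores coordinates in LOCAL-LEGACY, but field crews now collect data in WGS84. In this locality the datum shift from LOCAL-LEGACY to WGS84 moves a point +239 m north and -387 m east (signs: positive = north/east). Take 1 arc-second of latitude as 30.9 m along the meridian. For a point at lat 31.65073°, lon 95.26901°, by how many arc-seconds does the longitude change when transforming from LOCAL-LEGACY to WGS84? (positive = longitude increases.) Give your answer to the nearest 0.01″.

At latitude 31.65073°, cos φ = 0.851263.
1″ of longitude at this latitude = 30.90 × cos φ = 26.3040 m, so Δλ = -387.0 / 26.3040 = -14.713″.

Δλ = -14.71″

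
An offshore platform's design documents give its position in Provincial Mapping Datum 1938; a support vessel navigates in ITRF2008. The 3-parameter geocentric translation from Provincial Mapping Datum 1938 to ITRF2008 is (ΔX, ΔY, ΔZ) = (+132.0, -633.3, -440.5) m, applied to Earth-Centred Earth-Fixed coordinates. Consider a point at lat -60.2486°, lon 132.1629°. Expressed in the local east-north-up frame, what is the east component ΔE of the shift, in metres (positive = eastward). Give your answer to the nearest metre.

At φ = -60.2486°, λ = 132.1629°: sin φ = -0.868187, cos φ = 0.496238, sin λ = 0.741239, cos λ = -0.671241.
ΔE = −sin λ·ΔX + cos λ·ΔY = −(0.741239)·(132.0) + (-0.671241)·(-633.3) = 327.25 m.

ΔE = 327 m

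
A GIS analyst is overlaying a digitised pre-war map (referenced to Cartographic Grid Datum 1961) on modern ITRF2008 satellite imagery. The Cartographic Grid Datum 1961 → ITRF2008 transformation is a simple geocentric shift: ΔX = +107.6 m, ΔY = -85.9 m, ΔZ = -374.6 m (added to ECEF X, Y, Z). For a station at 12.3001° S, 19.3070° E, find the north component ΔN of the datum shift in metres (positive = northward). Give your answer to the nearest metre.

ΔN = -350 m

At φ = -12.3001°, λ = 19.3070°: sin φ = -0.213032, cos φ = 0.977045, sin λ = 0.330630, cos λ = 0.943761.
ΔN = −sin φ cos λ·ΔX − sin φ sin λ·ΔY + cos φ·ΔZ = −(-0.213032)(0.943761)(107.6) − (-0.213032)(0.330630)(-85.9) + (0.977045)(-374.6) = -350.42 m.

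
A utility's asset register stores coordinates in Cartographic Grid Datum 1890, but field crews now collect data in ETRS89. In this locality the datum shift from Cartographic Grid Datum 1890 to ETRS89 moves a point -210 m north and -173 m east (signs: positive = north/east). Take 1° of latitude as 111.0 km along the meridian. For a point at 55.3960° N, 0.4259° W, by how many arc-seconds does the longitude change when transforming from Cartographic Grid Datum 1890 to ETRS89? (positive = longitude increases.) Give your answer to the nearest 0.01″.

At latitude 55.3960°, cos φ = 0.567901.
1° of longitude at this latitude = 111.0 × cos φ = 63.04 km, so Δλ = -173.0 / 63037.0 = -0.0027444° = -9.880″.

Δλ = -9.88″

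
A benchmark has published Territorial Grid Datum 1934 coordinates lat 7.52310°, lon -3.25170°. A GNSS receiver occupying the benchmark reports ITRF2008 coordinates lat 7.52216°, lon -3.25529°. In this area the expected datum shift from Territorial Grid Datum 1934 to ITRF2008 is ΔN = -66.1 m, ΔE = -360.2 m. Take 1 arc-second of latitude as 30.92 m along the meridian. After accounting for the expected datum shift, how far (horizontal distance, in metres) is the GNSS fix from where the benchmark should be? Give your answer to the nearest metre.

53 m

Observed coordinate differences: Δφ = -0.00094°, Δλ = -0.00359°.
Converting to metres (1° lat = 111312 m, cos φ = 0.991392): observed ΔN = -104.6 m, observed ΔE = -396.2 m.
Subtracting the expected shift leaves a residual of -104.6 − (-66.1) = -38.5 m north and -396.2 − (-360.2) = -36.0 m east.
Residual distance = √((-38.5)² + (-36.0)²) = 52.7 m.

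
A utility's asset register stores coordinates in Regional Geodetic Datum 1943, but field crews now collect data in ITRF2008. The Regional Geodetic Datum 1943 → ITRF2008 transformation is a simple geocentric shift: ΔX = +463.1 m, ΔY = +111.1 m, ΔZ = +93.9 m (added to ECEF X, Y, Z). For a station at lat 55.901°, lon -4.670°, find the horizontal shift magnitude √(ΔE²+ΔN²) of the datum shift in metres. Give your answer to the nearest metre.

355 m

At φ = 55.901°, λ = -4.670°: sin φ = 0.828070, cos φ = 0.560625, sin λ = -0.081417, cos λ = 0.996680.
ΔE = −sin λ·ΔX + cos λ·ΔY = −(-0.081417)·(463.1) + (0.996680)·(111.1) = 148.44 m.
ΔN = −sin φ cos λ·ΔX − sin φ sin λ·ΔY + cos φ·ΔZ = −(0.828070)(0.996680)(463.1) − (0.828070)(-0.081417)(111.1) + (0.560625)(93.9) = -322.07 m.
Horizontal magnitude = √(ΔE² + ΔN²) = √(148.44² + (-322.07)²) = 354.63 m.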